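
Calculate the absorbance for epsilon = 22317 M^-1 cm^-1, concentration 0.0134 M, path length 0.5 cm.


A = epsilon * c * l
A = 22317 * 0.0134 * 0.5
A = 149.5239

149.5239


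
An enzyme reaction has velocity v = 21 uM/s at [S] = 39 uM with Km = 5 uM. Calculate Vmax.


Vmax = v * (Km + [S]) / [S]
Vmax = 21 * (5 + 39) / 39
Vmax = 23.6923 uM/s

23.6923 uM/s


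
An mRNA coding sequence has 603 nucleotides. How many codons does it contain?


codons = nucleotides / 3
codons = 603 / 3 = 201

201


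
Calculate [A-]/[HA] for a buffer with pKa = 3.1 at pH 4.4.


[A-]/[HA] = 10^(pH - pKa)
= 10^(4.4 - 3.1)
= 19.9526

19.9526


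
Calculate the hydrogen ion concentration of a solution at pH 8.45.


[H+] = 10^(-pH)
[H+] = 10^(-8.45)
[H+] = 3.548e-09 M

3.548e-09 M


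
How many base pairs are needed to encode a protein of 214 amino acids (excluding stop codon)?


Each amino acid = 1 codon = 3 bp
bp = 214 * 3 = 642 bp

642 bp


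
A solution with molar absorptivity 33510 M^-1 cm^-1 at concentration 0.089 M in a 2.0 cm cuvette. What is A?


A = epsilon * c * l
A = 33510 * 0.089 * 2.0
A = 5964.78

5964.78


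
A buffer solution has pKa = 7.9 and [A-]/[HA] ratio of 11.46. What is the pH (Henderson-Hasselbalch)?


pH = pKa + log10([A-]/[HA])
pH = 7.9 + log10(11.46)
pH = 8.9592

8.9592


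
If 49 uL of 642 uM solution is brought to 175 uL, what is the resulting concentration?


C2 = C1 * V1 / V2
C2 = 642 * 49 / 175
C2 = 179.76 uM

179.76 uM


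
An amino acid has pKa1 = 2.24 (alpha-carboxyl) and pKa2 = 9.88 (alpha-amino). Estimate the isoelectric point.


pI = (pKa1 + pKa2) / 2
pI = (2.24 + 9.88) / 2
pI = 6.06

6.06


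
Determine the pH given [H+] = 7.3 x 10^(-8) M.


pH = -log10([H+])
pH = -log10(7.3 x 10^(-8))
pH = 7.1367

7.1367


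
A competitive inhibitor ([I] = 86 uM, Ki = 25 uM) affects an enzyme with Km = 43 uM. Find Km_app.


Km_app = Km * (1 + [I]/Ki)
Km_app = 43 * (1 + 86/25)
Km_app = 190.92 uM

190.92 uM


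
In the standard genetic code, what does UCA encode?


Standard genetic code lookup.
Codon UCA -> Ser

Ser


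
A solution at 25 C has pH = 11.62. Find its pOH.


pOH = 14 - pH
pOH = 14 - 11.62
pOH = 2.38

2.38


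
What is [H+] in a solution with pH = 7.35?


[H+] = 10^(-pH)
[H+] = 10^(-7.35)
[H+] = 4.467e-08 M

4.467e-08 M


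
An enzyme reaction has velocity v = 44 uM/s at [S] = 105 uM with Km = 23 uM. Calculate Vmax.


Vmax = v * (Km + [S]) / [S]
Vmax = 44 * (23 + 105) / 105
Vmax = 53.6381 uM/s

53.6381 uM/s


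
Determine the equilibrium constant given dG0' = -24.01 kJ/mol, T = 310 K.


Keq = exp(-dG0 * 1000 / (R * T))
Keq = exp(-(-24.01) * 1000 / (8.314 * 310))
Keq = 11112.2815

11112.2815


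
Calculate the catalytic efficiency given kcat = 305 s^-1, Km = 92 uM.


Catalytic efficiency = kcat / Km
= 305 / 92
= 3.3152 uM^-1*s^-1

3.3152 uM^-1*s^-1


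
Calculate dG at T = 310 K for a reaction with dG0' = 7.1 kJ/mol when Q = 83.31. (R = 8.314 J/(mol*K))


dG = dG0' + RT * ln(Q) / 1000
dG = 7.1 + 8.314 * 310 * ln(83.31) / 1000
dG = 18.4985 kJ/mol

18.4985 kJ/mol


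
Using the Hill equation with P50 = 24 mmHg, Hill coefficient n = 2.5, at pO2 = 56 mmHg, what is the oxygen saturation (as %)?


Y = pO2^n / (P50^n + pO2^n)
Y = 56^2.5 / (24^2.5 + 56^2.5)
Y = 89.27%

89.27%


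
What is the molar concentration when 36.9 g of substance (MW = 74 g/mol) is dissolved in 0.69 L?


C = (mass / MW) / volume
C = (36.9 / 74) / 0.69
C = 0.7227 M

0.7227 M


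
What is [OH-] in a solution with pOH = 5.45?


[OH-] = 10^(-pOH)
[OH-] = 10^(-5.45)
[OH-] = 3.548e-06 M

3.548e-06 M


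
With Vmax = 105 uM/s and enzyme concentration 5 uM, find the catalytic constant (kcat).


kcat = Vmax / [E]t
kcat = 105 / 5
kcat = 21.0 s^-1

21.0 s^-1


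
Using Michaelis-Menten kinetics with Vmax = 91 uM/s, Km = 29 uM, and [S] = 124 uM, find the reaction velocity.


v = Vmax * [S] / (Km + [S])
v = 91 * 124 / (29 + 124)
v = 73.7516 uM/s

73.7516 uM/s


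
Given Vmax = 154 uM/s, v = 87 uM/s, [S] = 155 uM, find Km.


Km = [S] * (Vmax - v) / v
Km = 155 * (154 - 87) / 87
Km = 119.3678 uM

119.3678 uM


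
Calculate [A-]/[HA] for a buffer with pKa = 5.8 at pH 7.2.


[A-]/[HA] = 10^(pH - pKa)
= 10^(7.2 - 5.8)
= 25.1189

25.1189


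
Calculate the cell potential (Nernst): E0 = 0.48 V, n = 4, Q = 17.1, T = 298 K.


E = E0 - (RT/nF) * ln(Q)
E = 0.48 - (8.314 * 298 / (4 * 96485)) * ln(17.1)
E = 0.4618 V

0.4618 V


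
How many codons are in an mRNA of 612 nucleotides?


codons = nucleotides / 3
codons = 612 / 3 = 204

204


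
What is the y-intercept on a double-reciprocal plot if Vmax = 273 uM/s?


y-intercept = 1/Vmax
= 1/273
= 0.0037 s/uM

0.0037 s/uM


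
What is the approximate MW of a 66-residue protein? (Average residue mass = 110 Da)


MW = n_residues * 110 Da
MW = 66 * 110
MW = 7260 Da

7260 Da


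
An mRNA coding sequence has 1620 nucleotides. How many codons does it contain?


codons = nucleotides / 3
codons = 1620 / 3 = 540

540


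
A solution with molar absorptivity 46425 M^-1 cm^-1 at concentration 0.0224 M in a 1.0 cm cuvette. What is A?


A = epsilon * c * l
A = 46425 * 0.0224 * 1.0
A = 1039.92

1039.92


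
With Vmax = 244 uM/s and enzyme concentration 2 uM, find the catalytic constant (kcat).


kcat = Vmax / [E]t
kcat = 244 / 2
kcat = 122.0 s^-1

122.0 s^-1


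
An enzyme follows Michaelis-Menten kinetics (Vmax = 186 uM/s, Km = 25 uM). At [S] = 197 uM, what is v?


v = Vmax * [S] / (Km + [S])
v = 186 * 197 / (25 + 197)
v = 165.0541 uM/s

165.0541 uM/s


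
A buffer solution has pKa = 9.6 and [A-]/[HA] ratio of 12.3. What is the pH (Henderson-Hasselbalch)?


pH = pKa + log10([A-]/[HA])
pH = 9.6 + log10(12.3)
pH = 10.6899

10.6899


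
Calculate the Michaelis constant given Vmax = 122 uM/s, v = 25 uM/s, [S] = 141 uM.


Km = [S] * (Vmax - v) / v
Km = 141 * (122 - 25) / 25
Km = 547.08 uM

547.08 uM


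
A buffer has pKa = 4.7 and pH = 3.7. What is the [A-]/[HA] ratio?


[A-]/[HA] = 10^(pH - pKa)
= 10^(3.7 - 4.7)
= 0.1

0.1


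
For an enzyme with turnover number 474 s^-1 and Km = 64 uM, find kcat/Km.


Catalytic efficiency = kcat / Km
= 474 / 64
= 7.4062 uM^-1*s^-1

7.4062 uM^-1*s^-1


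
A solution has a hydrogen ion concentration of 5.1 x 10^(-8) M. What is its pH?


pH = -log10([H+])
pH = -log10(5.1 x 10^(-8))
pH = 7.2924

7.2924


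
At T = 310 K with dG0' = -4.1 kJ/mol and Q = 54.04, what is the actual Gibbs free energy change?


dG = dG0' + RT * ln(Q) / 1000
dG = -4.1 + 8.314 * 310 * ln(54.04) / 1000
dG = 6.1829 kJ/mol

6.1829 kJ/mol


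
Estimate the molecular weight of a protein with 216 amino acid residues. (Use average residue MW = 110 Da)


MW = n_residues * 110 Da
MW = 216 * 110
MW = 23760 Da

23760 Da


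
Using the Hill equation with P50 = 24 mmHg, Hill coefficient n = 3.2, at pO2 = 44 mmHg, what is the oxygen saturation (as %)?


Y = pO2^n / (P50^n + pO2^n)
Y = 44^3.2 / (24^3.2 + 44^3.2)
Y = 87.43%

87.43%


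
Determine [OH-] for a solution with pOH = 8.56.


[OH-] = 10^(-pOH)
[OH-] = 10^(-8.56)
[OH-] = 2.754e-09 M

2.754e-09 M


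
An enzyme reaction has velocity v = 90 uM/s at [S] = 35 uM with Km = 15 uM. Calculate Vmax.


Vmax = v * (Km + [S]) / [S]
Vmax = 90 * (15 + 35) / 35
Vmax = 128.5714 uM/s

128.5714 uM/s


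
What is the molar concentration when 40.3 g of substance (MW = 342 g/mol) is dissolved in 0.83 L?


C = (mass / MW) / volume
C = (40.3 / 342) / 0.83
C = 0.142 M

0.142 M


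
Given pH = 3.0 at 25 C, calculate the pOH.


pOH = 14 - pH
pOH = 14 - 3.0
pOH = 11.0

11.0


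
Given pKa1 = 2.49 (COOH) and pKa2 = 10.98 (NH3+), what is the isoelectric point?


pI = (pKa1 + pKa2) / 2
pI = (2.49 + 10.98) / 2
pI = 6.735

6.735


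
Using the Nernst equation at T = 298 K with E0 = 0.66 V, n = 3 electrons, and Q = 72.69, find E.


E = E0 - (RT/nF) * ln(Q)
E = 0.66 - (8.314 * 298 / (3 * 96485)) * ln(72.69)
E = 0.6233 V

0.6233 V


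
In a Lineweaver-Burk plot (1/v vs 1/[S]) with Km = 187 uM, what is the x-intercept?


x-intercept = -1/Km
= -1/187
= -0.0053 1/uM

-0.0053 1/uM


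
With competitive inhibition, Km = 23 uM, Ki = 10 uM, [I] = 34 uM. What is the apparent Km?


Km_app = Km * (1 + [I]/Ki)
Km_app = 23 * (1 + 34/10)
Km_app = 101.2 uM

101.2 uM


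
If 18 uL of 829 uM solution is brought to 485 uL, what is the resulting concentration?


C2 = C1 * V1 / V2
C2 = 829 * 18 / 485
C2 = 30.767 uM

30.767 uM


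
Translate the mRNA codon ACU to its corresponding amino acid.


Standard genetic code lookup.
Codon ACU -> Thr

Thr


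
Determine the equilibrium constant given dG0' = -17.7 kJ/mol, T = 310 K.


Keq = exp(-dG0 * 1000 / (R * T))
Keq = exp(-(-17.7) * 1000 / (8.314 * 310))
Keq = 960.588

960.588


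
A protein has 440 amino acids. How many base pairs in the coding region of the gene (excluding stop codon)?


Each amino acid = 1 codon = 3 bp
bp = 440 * 3 = 1320 bp

1320 bp


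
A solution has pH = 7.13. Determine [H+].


[H+] = 10^(-pH)
[H+] = 10^(-7.13)
[H+] = 7.413e-08 M

7.413e-08 M


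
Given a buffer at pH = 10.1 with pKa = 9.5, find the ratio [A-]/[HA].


[A-]/[HA] = 10^(pH - pKa)
= 10^(10.1 - 9.5)
= 3.9811

3.9811


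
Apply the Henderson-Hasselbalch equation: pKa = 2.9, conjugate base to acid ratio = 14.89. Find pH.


pH = pKa + log10([A-]/[HA])
pH = 2.9 + log10(14.89)
pH = 4.0729

4.0729


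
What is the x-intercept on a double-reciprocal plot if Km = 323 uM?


x-intercept = -1/Km
= -1/323
= -0.0031 1/uM

-0.0031 1/uM


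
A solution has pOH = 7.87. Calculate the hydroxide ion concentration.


[OH-] = 10^(-pOH)
[OH-] = 10^(-7.87)
[OH-] = 1.349e-08 M

1.349e-08 M


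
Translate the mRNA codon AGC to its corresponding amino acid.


Standard genetic code lookup.
Codon AGC -> Ser

Ser


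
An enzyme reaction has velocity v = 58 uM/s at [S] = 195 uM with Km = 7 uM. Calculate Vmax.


Vmax = v * (Km + [S]) / [S]
Vmax = 58 * (7 + 195) / 195
Vmax = 60.0821 uM/s

60.0821 uM/s


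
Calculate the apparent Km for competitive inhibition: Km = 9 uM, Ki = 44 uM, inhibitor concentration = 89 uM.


Km_app = Km * (1 + [I]/Ki)
Km_app = 9 * (1 + 89/44)
Km_app = 27.2045 uM

27.2045 uM


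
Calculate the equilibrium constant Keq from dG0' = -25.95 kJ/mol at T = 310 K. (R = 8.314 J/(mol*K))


Keq = exp(-dG0 * 1000 / (R * T))
Keq = exp(-(-25.95) * 1000 / (8.314 * 310))
Keq = 23588.6338

23588.6338


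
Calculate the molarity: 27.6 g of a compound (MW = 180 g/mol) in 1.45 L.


C = (mass / MW) / volume
C = (27.6 / 180) / 1.45
C = 0.1057 M

0.1057 M


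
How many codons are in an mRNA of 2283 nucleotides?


codons = nucleotides / 3
codons = 2283 / 3 = 761

761


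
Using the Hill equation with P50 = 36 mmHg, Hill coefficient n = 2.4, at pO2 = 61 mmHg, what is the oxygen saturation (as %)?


Y = pO2^n / (P50^n + pO2^n)
Y = 61^2.4 / (36^2.4 + 61^2.4)
Y = 78.0%

78.0%


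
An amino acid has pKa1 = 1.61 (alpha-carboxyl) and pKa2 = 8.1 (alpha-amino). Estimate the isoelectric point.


pI = (pKa1 + pKa2) / 2
pI = (1.61 + 8.1) / 2
pI = 4.855

4.855


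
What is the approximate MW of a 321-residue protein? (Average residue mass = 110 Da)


MW = n_residues * 110 Da
MW = 321 * 110
MW = 35310 Da

35310 Da


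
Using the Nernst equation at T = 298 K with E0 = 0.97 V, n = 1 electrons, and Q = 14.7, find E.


E = E0 - (RT/nF) * ln(Q)
E = 0.97 - (8.314 * 298 / (1 * 96485)) * ln(14.7)
E = 0.901 V

0.901 V


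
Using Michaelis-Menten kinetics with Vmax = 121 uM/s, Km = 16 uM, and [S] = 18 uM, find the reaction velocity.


v = Vmax * [S] / (Km + [S])
v = 121 * 18 / (16 + 18)
v = 64.0588 uM/s

64.0588 uM/s


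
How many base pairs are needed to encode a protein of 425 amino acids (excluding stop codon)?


Each amino acid = 1 codon = 3 bp
bp = 425 * 3 = 1275 bp

1275 bp


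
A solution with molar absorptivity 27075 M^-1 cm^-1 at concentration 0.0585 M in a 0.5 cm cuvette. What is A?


A = epsilon * c * l
A = 27075 * 0.0585 * 0.5
A = 791.9438

791.9438


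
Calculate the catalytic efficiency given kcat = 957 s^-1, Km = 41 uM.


Catalytic efficiency = kcat / Km
= 957 / 41
= 23.3415 uM^-1*s^-1

23.3415 uM^-1*s^-1


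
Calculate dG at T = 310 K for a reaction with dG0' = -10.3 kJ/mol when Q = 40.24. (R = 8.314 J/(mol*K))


dG = dG0' + RT * ln(Q) / 1000
dG = -10.3 + 8.314 * 310 * ln(40.24) / 1000
dG = -0.7771 kJ/mol

-0.7771 kJ/mol


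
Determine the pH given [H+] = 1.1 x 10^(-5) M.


pH = -log10([H+])
pH = -log10(1.1 x 10^(-5))
pH = 4.9586

4.9586


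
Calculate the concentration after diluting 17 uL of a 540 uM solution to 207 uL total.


C2 = C1 * V1 / V2
C2 = 540 * 17 / 207
C2 = 44.3478 uM

44.3478 uM


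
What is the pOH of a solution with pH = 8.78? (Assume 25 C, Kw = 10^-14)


pOH = 14 - pH
pOH = 14 - 8.78
pOH = 5.22

5.22


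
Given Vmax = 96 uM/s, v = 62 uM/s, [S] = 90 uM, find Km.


Km = [S] * (Vmax - v) / v
Km = 90 * (96 - 62) / 62
Km = 49.3548 uM

49.3548 uM


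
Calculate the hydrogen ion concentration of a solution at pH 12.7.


[H+] = 10^(-pH)
[H+] = 10^(-12.7)
[H+] = 1.995e-13 M

1.995e-13 M


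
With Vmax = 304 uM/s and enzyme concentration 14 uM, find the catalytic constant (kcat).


kcat = Vmax / [E]t
kcat = 304 / 14
kcat = 21.7143 s^-1

21.7143 s^-1


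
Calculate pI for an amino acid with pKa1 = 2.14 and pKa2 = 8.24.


pI = (pKa1 + pKa2) / 2
pI = (2.14 + 8.24) / 2
pI = 5.19

5.19


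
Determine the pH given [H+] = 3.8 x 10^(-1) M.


pH = -log10([H+])
pH = -log10(3.8 x 10^(-1))
pH = 0.4202

0.4202


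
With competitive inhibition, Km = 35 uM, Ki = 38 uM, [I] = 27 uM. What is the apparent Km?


Km_app = Km * (1 + [I]/Ki)
Km_app = 35 * (1 + 27/38)
Km_app = 59.8684 uM

59.8684 uM


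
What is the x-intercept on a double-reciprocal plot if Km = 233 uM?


x-intercept = -1/Km
= -1/233
= -0.0043 1/uM

-0.0043 1/uM


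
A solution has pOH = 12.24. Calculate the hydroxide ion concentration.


[OH-] = 10^(-pOH)
[OH-] = 10^(-12.24)
[OH-] = 5.754e-13 M

5.754e-13 M


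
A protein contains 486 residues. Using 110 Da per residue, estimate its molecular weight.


MW = n_residues * 110 Da
MW = 486 * 110
MW = 53460 Da

53460 Da


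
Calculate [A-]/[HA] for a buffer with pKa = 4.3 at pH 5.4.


[A-]/[HA] = 10^(pH - pKa)
= 10^(5.4 - 4.3)
= 12.5893

12.5893


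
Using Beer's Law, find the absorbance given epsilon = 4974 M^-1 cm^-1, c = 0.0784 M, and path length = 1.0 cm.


A = epsilon * c * l
A = 4974 * 0.0784 * 1.0
A = 389.9616

389.9616


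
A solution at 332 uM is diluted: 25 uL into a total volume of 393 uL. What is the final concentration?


C2 = C1 * V1 / V2
C2 = 332 * 25 / 393
C2 = 21.1196 uM

21.1196 uM


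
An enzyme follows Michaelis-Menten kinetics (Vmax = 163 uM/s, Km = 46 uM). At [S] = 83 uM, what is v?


v = Vmax * [S] / (Km + [S])
v = 163 * 83 / (46 + 83)
v = 104.876 uM/s

104.876 uM/s


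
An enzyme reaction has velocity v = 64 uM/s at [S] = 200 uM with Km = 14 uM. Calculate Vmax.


Vmax = v * (Km + [S]) / [S]
Vmax = 64 * (14 + 200) / 200
Vmax = 68.48 uM/s

68.48 uM/s


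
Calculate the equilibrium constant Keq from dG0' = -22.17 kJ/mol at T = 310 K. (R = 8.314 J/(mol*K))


Keq = exp(-dG0 * 1000 / (R * T))
Keq = exp(-(-22.17) * 1000 / (8.314 * 310))
Keq = 5441.9453

5441.9453


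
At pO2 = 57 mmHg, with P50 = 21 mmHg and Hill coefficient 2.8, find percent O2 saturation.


Y = pO2^n / (P50^n + pO2^n)
Y = 57^2.8 / (21^2.8 + 57^2.8)
Y = 94.25%

94.25%


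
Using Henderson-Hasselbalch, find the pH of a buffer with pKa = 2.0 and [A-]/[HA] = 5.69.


pH = pKa + log10([A-]/[HA])
pH = 2.0 + log10(5.69)
pH = 2.7551

2.7551


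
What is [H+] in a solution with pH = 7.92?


[H+] = 10^(-pH)
[H+] = 10^(-7.92)
[H+] = 1.202e-08 M

1.202e-08 M


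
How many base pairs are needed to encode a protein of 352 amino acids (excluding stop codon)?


Each amino acid = 1 codon = 3 bp
bp = 352 * 3 = 1056 bp

1056 bp


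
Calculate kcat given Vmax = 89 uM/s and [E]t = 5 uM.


kcat = Vmax / [E]t
kcat = 89 / 5
kcat = 17.8 s^-1

17.8 s^-1


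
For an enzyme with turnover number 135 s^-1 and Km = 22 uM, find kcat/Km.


Catalytic efficiency = kcat / Km
= 135 / 22
= 6.1364 uM^-1*s^-1

6.1364 uM^-1*s^-1


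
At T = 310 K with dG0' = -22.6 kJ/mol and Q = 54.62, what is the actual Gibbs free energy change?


dG = dG0' + RT * ln(Q) / 1000
dG = -22.6 + 8.314 * 310 * ln(54.62) / 1000
dG = -12.2896 kJ/mol

-12.2896 kJ/mol


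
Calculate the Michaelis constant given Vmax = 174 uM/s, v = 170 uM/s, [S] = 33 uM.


Km = [S] * (Vmax - v) / v
Km = 33 * (174 - 170) / 170
Km = 0.7765 uM

0.7765 uM


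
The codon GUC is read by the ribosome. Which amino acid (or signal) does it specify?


Standard genetic code lookup.
Codon GUC -> Val

Val


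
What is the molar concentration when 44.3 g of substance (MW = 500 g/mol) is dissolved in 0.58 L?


C = (mass / MW) / volume
C = (44.3 / 500) / 0.58
C = 0.1528 M

0.1528 M


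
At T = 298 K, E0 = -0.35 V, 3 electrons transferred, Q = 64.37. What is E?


E = E0 - (RT/nF) * ln(Q)
E = -0.35 - (8.314 * 298 / (3 * 96485)) * ln(64.37)
E = -0.3856 V

-0.3856 V


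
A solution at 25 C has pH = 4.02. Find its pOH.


pOH = 14 - pH
pOH = 14 - 4.02
pOH = 9.98

9.98


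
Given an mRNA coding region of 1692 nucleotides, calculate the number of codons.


codons = nucleotides / 3
codons = 1692 / 3 = 564

564


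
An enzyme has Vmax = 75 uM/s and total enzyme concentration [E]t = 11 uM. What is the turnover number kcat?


kcat = Vmax / [E]t
kcat = 75 / 11
kcat = 6.8182 s^-1

6.8182 s^-1


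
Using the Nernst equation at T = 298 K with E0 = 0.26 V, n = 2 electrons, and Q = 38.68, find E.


E = E0 - (RT/nF) * ln(Q)
E = 0.26 - (8.314 * 298 / (2 * 96485)) * ln(38.68)
E = 0.2131 V

0.2131 V


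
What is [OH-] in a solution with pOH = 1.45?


[OH-] = 10^(-pOH)
[OH-] = 10^(-1.45)
[OH-] = 0.0355 M

0.0355 M


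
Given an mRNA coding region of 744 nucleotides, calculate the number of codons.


codons = nucleotides / 3
codons = 744 / 3 = 248

248


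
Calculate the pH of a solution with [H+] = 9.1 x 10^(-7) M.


pH = -log10([H+])
pH = -log10(9.1 x 10^(-7))
pH = 6.041

6.041


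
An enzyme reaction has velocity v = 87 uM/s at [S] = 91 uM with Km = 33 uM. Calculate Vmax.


Vmax = v * (Km + [S]) / [S]
Vmax = 87 * (33 + 91) / 91
Vmax = 118.5495 uM/s

118.5495 uM/s


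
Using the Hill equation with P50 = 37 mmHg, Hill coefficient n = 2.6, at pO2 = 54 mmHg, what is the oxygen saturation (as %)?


Y = pO2^n / (P50^n + pO2^n)
Y = 54^2.6 / (37^2.6 + 54^2.6)
Y = 72.77%

72.77%


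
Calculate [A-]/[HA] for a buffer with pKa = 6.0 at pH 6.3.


[A-]/[HA] = 10^(pH - pKa)
= 10^(6.3 - 6.0)
= 1.9953

1.9953


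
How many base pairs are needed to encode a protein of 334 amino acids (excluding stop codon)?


Each amino acid = 1 codon = 3 bp
bp = 334 * 3 = 1002 bp

1002 bp


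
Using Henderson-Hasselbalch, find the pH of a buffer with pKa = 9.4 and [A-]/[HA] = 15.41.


pH = pKa + log10([A-]/[HA])
pH = 9.4 + log10(15.41)
pH = 10.5878

10.5878


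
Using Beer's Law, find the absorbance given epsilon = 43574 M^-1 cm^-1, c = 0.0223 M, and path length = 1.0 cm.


A = epsilon * c * l
A = 43574 * 0.0223 * 1.0
A = 971.7002

971.7002


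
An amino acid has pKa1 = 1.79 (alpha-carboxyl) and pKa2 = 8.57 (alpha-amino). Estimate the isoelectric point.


pI = (pKa1 + pKa2) / 2
pI = (1.79 + 8.57) / 2
pI = 5.18

5.18


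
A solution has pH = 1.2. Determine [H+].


[H+] = 10^(-pH)
[H+] = 10^(-1.2)
[H+] = 0.0631 M

0.0631 M


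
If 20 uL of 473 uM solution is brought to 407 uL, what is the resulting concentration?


C2 = C1 * V1 / V2
C2 = 473 * 20 / 407
C2 = 23.2432 uM

23.2432 uM


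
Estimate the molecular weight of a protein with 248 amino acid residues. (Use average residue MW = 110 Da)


MW = n_residues * 110 Da
MW = 248 * 110
MW = 27280 Da

27280 Da


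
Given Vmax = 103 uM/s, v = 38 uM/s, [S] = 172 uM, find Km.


Km = [S] * (Vmax - v) / v
Km = 172 * (103 - 38) / 38
Km = 294.2105 uM

294.2105 uM


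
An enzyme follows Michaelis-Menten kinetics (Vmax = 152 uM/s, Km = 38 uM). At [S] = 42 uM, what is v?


v = Vmax * [S] / (Km + [S])
v = 152 * 42 / (38 + 42)
v = 79.8 uM/s

79.8 uM/s


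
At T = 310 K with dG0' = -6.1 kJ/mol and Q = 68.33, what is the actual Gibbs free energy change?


dG = dG0' + RT * ln(Q) / 1000
dG = -6.1 + 8.314 * 310 * ln(68.33) / 1000
dG = 4.7876 kJ/mol

4.7876 kJ/mol


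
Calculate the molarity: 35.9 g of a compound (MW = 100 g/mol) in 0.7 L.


C = (mass / MW) / volume
C = (35.9 / 100) / 0.7
C = 0.5129 M

0.5129 M


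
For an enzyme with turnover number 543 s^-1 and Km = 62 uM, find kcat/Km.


Catalytic efficiency = kcat / Km
= 543 / 62
= 8.7581 uM^-1*s^-1

8.7581 uM^-1*s^-1


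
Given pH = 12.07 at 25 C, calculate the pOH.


pOH = 14 - pH
pOH = 14 - 12.07
pOH = 1.93

1.93


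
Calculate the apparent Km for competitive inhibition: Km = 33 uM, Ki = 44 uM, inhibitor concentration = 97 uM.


Km_app = Km * (1 + [I]/Ki)
Km_app = 33 * (1 + 97/44)
Km_app = 105.75 uM

105.75 uM


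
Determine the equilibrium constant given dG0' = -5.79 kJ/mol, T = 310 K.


Keq = exp(-dG0 * 1000 / (R * T))
Keq = exp(-(-5.79) * 1000 / (8.314 * 310))
Keq = 9.4546

9.4546


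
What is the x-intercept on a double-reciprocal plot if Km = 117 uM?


x-intercept = -1/Km
= -1/117
= -0.0085 1/uM

-0.0085 1/uM


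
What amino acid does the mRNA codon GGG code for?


Standard genetic code lookup.
Codon GGG -> Gly

Gly


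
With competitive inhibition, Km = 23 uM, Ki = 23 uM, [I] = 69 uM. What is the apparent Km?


Km_app = Km * (1 + [I]/Ki)
Km_app = 23 * (1 + 69/23)
Km_app = 92.0 uM

92.0 uM


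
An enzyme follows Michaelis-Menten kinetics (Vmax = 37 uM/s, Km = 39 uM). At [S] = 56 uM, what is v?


v = Vmax * [S] / (Km + [S])
v = 37 * 56 / (39 + 56)
v = 21.8105 uM/s

21.8105 uM/s


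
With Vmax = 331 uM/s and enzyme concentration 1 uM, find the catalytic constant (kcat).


kcat = Vmax / [E]t
kcat = 331 / 1
kcat = 331.0 s^-1

331.0 s^-1


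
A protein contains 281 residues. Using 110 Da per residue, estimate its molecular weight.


MW = n_residues * 110 Da
MW = 281 * 110
MW = 30910 Da

30910 Da


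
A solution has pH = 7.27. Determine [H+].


[H+] = 10^(-pH)
[H+] = 10^(-7.27)
[H+] = 5.370e-08 M

5.370e-08 M


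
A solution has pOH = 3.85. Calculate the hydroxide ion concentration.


[OH-] = 10^(-pOH)
[OH-] = 10^(-3.85)
[OH-] = 1.413e-04 M

1.413e-04 M


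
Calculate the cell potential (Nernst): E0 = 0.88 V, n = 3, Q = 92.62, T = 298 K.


E = E0 - (RT/nF) * ln(Q)
E = 0.88 - (8.314 * 298 / (3 * 96485)) * ln(92.62)
E = 0.8412 V

0.8412 V


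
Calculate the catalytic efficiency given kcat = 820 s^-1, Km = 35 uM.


Catalytic efficiency = kcat / Km
= 820 / 35
= 23.4286 uM^-1*s^-1

23.4286 uM^-1*s^-1


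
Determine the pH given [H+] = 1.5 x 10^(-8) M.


pH = -log10([H+])
pH = -log10(1.5 x 10^(-8))
pH = 7.8239

7.8239


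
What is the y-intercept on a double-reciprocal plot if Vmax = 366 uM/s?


y-intercept = 1/Vmax
= 1/366
= 0.0027 s/uM

0.0027 s/uM


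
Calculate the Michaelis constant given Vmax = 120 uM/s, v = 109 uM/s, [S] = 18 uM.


Km = [S] * (Vmax - v) / v
Km = 18 * (120 - 109) / 109
Km = 1.8165 uM

1.8165 uM


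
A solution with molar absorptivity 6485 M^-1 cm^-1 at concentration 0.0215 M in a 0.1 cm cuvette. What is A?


A = epsilon * c * l
A = 6485 * 0.0215 * 0.1
A = 13.9427

13.9427


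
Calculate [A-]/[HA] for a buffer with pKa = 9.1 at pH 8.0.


[A-]/[HA] = 10^(pH - pKa)
= 10^(8.0 - 9.1)
= 0.0794

0.0794


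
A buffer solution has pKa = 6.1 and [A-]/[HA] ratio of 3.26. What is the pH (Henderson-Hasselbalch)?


pH = pKa + log10([A-]/[HA])
pH = 6.1 + log10(3.26)
pH = 6.6132

6.6132


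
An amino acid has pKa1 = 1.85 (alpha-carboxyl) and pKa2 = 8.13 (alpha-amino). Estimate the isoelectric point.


pI = (pKa1 + pKa2) / 2
pI = (1.85 + 8.13) / 2
pI = 4.99

4.99


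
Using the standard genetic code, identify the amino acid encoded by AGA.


Standard genetic code lookup.
Codon AGA -> Arg

Arg


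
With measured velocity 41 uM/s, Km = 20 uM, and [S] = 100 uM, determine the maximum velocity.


Vmax = v * (Km + [S]) / [S]
Vmax = 41 * (20 + 100) / 100
Vmax = 49.2 uM/s

49.2 uM/s


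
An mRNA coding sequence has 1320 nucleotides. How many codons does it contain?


codons = nucleotides / 3
codons = 1320 / 3 = 440

440


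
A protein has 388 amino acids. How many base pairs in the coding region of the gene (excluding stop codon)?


Each amino acid = 1 codon = 3 bp
bp = 388 * 3 = 1164 bp

1164 bp


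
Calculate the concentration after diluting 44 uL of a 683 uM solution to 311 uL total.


C2 = C1 * V1 / V2
C2 = 683 * 44 / 311
C2 = 96.6302 uM

96.6302 uM


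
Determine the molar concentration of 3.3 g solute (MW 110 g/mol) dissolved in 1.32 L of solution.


C = (mass / MW) / volume
C = (3.3 / 110) / 1.32
C = 0.0227 M

0.0227 M


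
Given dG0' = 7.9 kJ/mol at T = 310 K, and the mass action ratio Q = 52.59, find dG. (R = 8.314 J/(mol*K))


dG = dG0' + RT * ln(Q) / 1000
dG = 7.9 + 8.314 * 310 * ln(52.59) / 1000
dG = 18.1128 kJ/mol

18.1128 kJ/mol


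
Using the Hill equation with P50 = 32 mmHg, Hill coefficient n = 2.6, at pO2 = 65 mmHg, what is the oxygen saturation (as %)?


Y = pO2^n / (P50^n + pO2^n)
Y = 65^2.6 / (32^2.6 + 65^2.6)
Y = 86.32%

86.32%


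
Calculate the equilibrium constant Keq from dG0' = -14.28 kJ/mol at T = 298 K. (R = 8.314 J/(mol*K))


Keq = exp(-dG0 * 1000 / (R * T))
Keq = exp(-(-14.28) * 1000 / (8.314 * 298))
Keq = 318.527

318.527


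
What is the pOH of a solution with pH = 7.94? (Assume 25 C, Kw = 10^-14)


pOH = 14 - pH
pOH = 14 - 7.94
pOH = 6.06

6.06


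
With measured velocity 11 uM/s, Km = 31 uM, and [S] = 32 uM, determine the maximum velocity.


Vmax = v * (Km + [S]) / [S]
Vmax = 11 * (31 + 32) / 32
Vmax = 21.6562 uM/s

21.6562 uM/s


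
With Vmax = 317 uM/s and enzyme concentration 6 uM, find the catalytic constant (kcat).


kcat = Vmax / [E]t
kcat = 317 / 6
kcat = 52.8333 s^-1

52.8333 s^-1


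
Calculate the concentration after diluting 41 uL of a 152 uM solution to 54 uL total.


C2 = C1 * V1 / V2
C2 = 152 * 41 / 54
C2 = 115.4074 uM

115.4074 uM


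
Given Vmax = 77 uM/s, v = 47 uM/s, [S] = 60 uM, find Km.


Km = [S] * (Vmax - v) / v
Km = 60 * (77 - 47) / 47
Km = 38.2979 uM

38.2979 uM


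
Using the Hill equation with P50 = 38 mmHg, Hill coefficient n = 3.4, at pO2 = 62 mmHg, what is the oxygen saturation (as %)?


Y = pO2^n / (P50^n + pO2^n)
Y = 62^3.4 / (38^3.4 + 62^3.4)
Y = 84.08%

84.08%


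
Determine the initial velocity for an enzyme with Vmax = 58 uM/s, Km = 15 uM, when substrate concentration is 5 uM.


v = Vmax * [S] / (Km + [S])
v = 58 * 5 / (15 + 5)
v = 14.5 uM/s

14.5 uM/s


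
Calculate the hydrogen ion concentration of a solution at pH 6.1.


[H+] = 10^(-pH)
[H+] = 10^(-6.1)
[H+] = 7.943e-07 M

7.943e-07 M


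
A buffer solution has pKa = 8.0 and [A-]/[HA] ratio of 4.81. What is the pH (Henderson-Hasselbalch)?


pH = pKa + log10([A-]/[HA])
pH = 8.0 + log10(4.81)
pH = 8.6821

8.6821


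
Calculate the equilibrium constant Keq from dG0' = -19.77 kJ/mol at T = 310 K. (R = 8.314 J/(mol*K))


Keq = exp(-dG0 * 1000 / (R * T))
Keq = exp(-(-19.77) * 1000 / (8.314 * 310))
Keq = 2144.5805

2144.5805


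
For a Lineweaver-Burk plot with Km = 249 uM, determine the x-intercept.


x-intercept = -1/Km
= -1/249
= -0.004 1/uM

-0.004 1/uM


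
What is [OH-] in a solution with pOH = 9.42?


[OH-] = 10^(-pOH)
[OH-] = 10^(-9.42)
[OH-] = 3.802e-10 M

3.802e-10 M


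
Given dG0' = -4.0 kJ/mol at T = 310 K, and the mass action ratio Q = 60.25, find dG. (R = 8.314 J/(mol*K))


dG = dG0' + RT * ln(Q) / 1000
dG = -4.0 + 8.314 * 310 * ln(60.25) / 1000
dG = 6.5632 kJ/mol

6.5632 kJ/mol


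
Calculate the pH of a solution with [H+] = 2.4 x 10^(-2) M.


pH = -log10([H+])
pH = -log10(2.4 x 10^(-2))
pH = 1.6198

1.6198


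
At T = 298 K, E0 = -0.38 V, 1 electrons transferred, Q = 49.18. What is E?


E = E0 - (RT/nF) * ln(Q)
E = -0.38 - (8.314 * 298 / (1 * 96485)) * ln(49.18)
E = -0.48 V

-0.48 V


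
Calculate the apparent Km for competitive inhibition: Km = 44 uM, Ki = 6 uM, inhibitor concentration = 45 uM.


Km_app = Km * (1 + [I]/Ki)
Km_app = 44 * (1 + 45/6)
Km_app = 374.0 uM

374.0 uM


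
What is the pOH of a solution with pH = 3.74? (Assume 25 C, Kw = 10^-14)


pOH = 14 - pH
pOH = 14 - 3.74
pOH = 10.26

10.26


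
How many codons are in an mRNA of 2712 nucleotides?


codons = nucleotides / 3
codons = 2712 / 3 = 904

904


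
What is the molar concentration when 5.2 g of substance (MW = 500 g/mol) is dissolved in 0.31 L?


C = (mass / MW) / volume
C = (5.2 / 500) / 0.31
C = 0.0335 M

0.0335 M


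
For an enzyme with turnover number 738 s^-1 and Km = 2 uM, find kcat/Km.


Catalytic efficiency = kcat / Km
= 738 / 2
= 369.0 uM^-1*s^-1

369.0 uM^-1*s^-1


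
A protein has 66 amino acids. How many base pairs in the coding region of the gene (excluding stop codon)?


Each amino acid = 1 codon = 3 bp
bp = 66 * 3 = 198 bp

198 bp


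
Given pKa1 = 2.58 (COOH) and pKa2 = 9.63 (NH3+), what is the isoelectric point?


pI = (pKa1 + pKa2) / 2
pI = (2.58 + 9.63) / 2
pI = 6.105

6.105


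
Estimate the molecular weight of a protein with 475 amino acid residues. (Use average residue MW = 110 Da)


MW = n_residues * 110 Da
MW = 475 * 110
MW = 52250 Da

52250 Da


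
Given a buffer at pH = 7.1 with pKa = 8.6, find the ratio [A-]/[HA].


[A-]/[HA] = 10^(pH - pKa)
= 10^(7.1 - 8.6)
= 0.0316

0.0316


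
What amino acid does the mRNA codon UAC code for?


Standard genetic code lookup.
Codon UAC -> Tyr

Tyr


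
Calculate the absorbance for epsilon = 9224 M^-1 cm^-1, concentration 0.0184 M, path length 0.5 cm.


A = epsilon * c * l
A = 9224 * 0.0184 * 0.5
A = 84.8608

84.8608


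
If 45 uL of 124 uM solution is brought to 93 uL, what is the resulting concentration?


C2 = C1 * V1 / V2
C2 = 124 * 45 / 93
C2 = 60.0 uM

60.0 uM


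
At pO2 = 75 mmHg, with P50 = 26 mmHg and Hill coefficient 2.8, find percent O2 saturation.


Y = pO2^n / (P50^n + pO2^n)
Y = 75^2.8 / (26^2.8 + 75^2.8)
Y = 95.1%

95.1%


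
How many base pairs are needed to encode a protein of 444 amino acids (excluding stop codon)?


Each amino acid = 1 codon = 3 bp
bp = 444 * 3 = 1332 bp

1332 bp


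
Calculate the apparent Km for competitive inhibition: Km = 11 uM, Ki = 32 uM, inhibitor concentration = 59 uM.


Km_app = Km * (1 + [I]/Ki)
Km_app = 11 * (1 + 59/32)
Km_app = 31.2812 uM

31.2812 uM


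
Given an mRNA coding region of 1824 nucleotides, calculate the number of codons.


codons = nucleotides / 3
codons = 1824 / 3 = 608

608


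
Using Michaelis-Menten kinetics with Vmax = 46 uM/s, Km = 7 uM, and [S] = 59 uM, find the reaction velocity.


v = Vmax * [S] / (Km + [S])
v = 46 * 59 / (7 + 59)
v = 41.1212 uM/s

41.1212 uM/s


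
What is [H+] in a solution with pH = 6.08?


[H+] = 10^(-pH)
[H+] = 10^(-6.08)
[H+] = 8.318e-07 M

8.318e-07 M


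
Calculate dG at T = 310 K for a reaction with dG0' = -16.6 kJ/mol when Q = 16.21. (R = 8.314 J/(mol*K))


dG = dG0' + RT * ln(Q) / 1000
dG = -16.6 + 8.314 * 310 * ln(16.21) / 1000
dG = -9.4205 kJ/mol

-9.4205 kJ/mol


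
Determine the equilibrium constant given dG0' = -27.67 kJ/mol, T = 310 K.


Keq = exp(-dG0 * 1000 / (R * T))
Keq = exp(-(-27.67) * 1000 / (8.314 * 310))
Keq = 45976.0079

45976.0079


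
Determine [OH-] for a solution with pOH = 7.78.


[OH-] = 10^(-pOH)
[OH-] = 10^(-7.78)
[OH-] = 1.660e-08 M

1.660e-08 M


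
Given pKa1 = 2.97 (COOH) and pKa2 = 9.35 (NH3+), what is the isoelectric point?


pI = (pKa1 + pKa2) / 2
pI = (2.97 + 9.35) / 2
pI = 6.16

6.16


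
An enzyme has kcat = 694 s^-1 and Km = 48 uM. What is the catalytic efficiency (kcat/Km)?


Catalytic efficiency = kcat / Km
= 694 / 48
= 14.4583 uM^-1*s^-1

14.4583 uM^-1*s^-1


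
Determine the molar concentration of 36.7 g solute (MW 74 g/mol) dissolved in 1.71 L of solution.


C = (mass / MW) / volume
C = (36.7 / 74) / 1.71
C = 0.29 M

0.29 M


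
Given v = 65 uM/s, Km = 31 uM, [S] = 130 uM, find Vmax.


Vmax = v * (Km + [S]) / [S]
Vmax = 65 * (31 + 130) / 130
Vmax = 80.5 uM/s

80.5 uM/s


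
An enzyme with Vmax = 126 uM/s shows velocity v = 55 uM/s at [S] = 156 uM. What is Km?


Km = [S] * (Vmax - v) / v
Km = 156 * (126 - 55) / 55
Km = 201.3818 uM

201.3818 uM


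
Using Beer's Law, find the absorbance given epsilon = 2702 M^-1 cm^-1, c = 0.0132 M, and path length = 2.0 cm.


A = epsilon * c * l
A = 2702 * 0.0132 * 2.0
A = 71.3328

71.3328


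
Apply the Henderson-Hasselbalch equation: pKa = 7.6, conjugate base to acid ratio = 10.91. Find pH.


pH = pKa + log10([A-]/[HA])
pH = 7.6 + log10(10.91)
pH = 8.6378

8.6378


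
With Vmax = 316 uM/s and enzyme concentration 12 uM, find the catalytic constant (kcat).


kcat = Vmax / [E]t
kcat = 316 / 12
kcat = 26.3333 s^-1

26.3333 s^-1


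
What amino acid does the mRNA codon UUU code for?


Standard genetic code lookup.
Codon UUU -> Phe

Phe


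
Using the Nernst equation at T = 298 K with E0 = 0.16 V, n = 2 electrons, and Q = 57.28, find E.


E = E0 - (RT/nF) * ln(Q)
E = 0.16 - (8.314 * 298 / (2 * 96485)) * ln(57.28)
E = 0.108 V

0.108 V


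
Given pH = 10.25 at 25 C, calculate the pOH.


pOH = 14 - pH
pOH = 14 - 10.25
pOH = 3.75

3.75


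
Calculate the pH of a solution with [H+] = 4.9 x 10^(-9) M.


pH = -log10([H+])
pH = -log10(4.9 x 10^(-9))
pH = 8.3098

8.3098


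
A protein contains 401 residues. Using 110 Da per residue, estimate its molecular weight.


MW = n_residues * 110 Da
MW = 401 * 110
MW = 44110 Da

44110 Da


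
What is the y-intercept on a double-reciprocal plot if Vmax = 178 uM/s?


y-intercept = 1/Vmax
= 1/178
= 0.0056 s/uM

0.0056 s/uM


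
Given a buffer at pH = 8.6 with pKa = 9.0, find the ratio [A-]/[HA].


[A-]/[HA] = 10^(pH - pKa)
= 10^(8.6 - 9.0)
= 0.3981

0.3981


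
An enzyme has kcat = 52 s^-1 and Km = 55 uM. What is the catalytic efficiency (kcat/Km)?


Catalytic efficiency = kcat / Km
= 52 / 55
= 0.9455 uM^-1*s^-1

0.9455 uM^-1*s^-1


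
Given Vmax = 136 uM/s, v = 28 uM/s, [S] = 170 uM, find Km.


Km = [S] * (Vmax - v) / v
Km = 170 * (136 - 28) / 28
Km = 655.7143 uM

655.7143 uM


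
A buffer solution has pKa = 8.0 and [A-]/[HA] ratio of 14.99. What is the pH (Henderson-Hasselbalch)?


pH = pKa + log10([A-]/[HA])
pH = 8.0 + log10(14.99)
pH = 9.1758

9.1758


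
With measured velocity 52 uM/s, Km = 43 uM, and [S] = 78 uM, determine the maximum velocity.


Vmax = v * (Km + [S]) / [S]
Vmax = 52 * (43 + 78) / 78
Vmax = 80.6667 uM/s

80.6667 uM/s


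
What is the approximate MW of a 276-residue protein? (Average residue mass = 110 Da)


MW = n_residues * 110 Da
MW = 276 * 110
MW = 30360 Da

30360 Da


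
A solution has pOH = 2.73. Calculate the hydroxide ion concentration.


[OH-] = 10^(-pOH)
[OH-] = 10^(-2.73)
[OH-] = 0.0019 M

0.0019 M


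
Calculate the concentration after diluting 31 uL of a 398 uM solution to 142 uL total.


C2 = C1 * V1 / V2
C2 = 398 * 31 / 142
C2 = 86.8873 uM

86.8873 uM


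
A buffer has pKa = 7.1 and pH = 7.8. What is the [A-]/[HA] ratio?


[A-]/[HA] = 10^(pH - pKa)
= 10^(7.8 - 7.1)
= 5.0119

5.0119


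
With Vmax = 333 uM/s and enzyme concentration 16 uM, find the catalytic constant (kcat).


kcat = Vmax / [E]t
kcat = 333 / 16
kcat = 20.8125 s^-1

20.8125 s^-1


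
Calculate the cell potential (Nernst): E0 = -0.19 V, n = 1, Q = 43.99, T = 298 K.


E = E0 - (RT/nF) * ln(Q)
E = -0.19 - (8.314 * 298 / (1 * 96485)) * ln(43.99)
E = -0.2872 V

-0.2872 V


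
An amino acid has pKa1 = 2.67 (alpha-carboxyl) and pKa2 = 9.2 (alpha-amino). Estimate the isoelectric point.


pI = (pKa1 + pKa2) / 2
pI = (2.67 + 9.2) / 2
pI = 5.935

5.935


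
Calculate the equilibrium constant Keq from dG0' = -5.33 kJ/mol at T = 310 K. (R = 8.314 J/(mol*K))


Keq = exp(-dG0 * 1000 / (R * T))
Keq = exp(-(-5.33) * 1000 / (8.314 * 310))
Keq = 7.9092

7.9092


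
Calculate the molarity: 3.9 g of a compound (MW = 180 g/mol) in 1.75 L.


C = (mass / MW) / volume
C = (3.9 / 180) / 1.75
C = 0.0124 M

0.0124 M


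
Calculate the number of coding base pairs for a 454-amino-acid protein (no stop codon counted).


Each amino acid = 1 codon = 3 bp
bp = 454 * 3 = 1362 bp

1362 bp


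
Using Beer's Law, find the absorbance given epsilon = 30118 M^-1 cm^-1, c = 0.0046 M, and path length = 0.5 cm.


A = epsilon * c * l
A = 30118 * 0.0046 * 0.5
A = 69.2714

69.2714


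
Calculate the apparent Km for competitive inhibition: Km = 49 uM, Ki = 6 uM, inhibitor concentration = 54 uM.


Km_app = Km * (1 + [I]/Ki)
Km_app = 49 * (1 + 54/6)
Km_app = 490.0 uM

490.0 uM


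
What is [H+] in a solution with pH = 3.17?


[H+] = 10^(-pH)
[H+] = 10^(-3.17)
[H+] = 6.761e-04 M

6.761e-04 M


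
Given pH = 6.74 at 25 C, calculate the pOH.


pOH = 14 - pH
pOH = 14 - 6.74
pOH = 7.26

7.26


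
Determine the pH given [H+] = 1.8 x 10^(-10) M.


pH = -log10([H+])
pH = -log10(1.8 x 10^(-10))
pH = 9.7447

9.7447


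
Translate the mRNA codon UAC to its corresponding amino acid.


Standard genetic code lookup.
Codon UAC -> Tyr

Tyr


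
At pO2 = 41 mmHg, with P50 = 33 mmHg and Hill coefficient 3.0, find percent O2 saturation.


Y = pO2^n / (P50^n + pO2^n)
Y = 41^3.0 / (33^3.0 + 41^3.0)
Y = 65.73%

65.73%


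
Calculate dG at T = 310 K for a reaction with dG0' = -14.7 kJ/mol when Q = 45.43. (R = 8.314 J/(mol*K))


dG = dG0' + RT * ln(Q) / 1000
dG = -14.7 + 8.314 * 310 * ln(45.43) / 1000
dG = -4.8644 kJ/mol

-4.8644 kJ/mol


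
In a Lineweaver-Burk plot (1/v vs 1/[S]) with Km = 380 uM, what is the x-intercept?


x-intercept = -1/Km
= -1/380
= -0.0026 1/uM

-0.0026 1/uM


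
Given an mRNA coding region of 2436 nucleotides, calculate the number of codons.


codons = nucleotides / 3
codons = 2436 / 3 = 812

812


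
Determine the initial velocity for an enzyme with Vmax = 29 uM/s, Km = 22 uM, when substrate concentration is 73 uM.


v = Vmax * [S] / (Km + [S])
v = 29 * 73 / (22 + 73)
v = 22.2842 uM/s

22.2842 uM/s


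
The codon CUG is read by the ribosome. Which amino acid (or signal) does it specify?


Standard genetic code lookup.
Codon CUG -> Leu

Leu


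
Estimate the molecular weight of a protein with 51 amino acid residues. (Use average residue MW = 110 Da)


MW = n_residues * 110 Da
MW = 51 * 110
MW = 5610 Da

5610 Da


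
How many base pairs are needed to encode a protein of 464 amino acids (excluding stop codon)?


Each amino acid = 1 codon = 3 bp
bp = 464 * 3 = 1392 bp

1392 bp


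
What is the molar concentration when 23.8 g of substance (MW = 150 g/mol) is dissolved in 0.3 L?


C = (mass / MW) / volume
C = (23.8 / 150) / 0.3
C = 0.5289 M

0.5289 M
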